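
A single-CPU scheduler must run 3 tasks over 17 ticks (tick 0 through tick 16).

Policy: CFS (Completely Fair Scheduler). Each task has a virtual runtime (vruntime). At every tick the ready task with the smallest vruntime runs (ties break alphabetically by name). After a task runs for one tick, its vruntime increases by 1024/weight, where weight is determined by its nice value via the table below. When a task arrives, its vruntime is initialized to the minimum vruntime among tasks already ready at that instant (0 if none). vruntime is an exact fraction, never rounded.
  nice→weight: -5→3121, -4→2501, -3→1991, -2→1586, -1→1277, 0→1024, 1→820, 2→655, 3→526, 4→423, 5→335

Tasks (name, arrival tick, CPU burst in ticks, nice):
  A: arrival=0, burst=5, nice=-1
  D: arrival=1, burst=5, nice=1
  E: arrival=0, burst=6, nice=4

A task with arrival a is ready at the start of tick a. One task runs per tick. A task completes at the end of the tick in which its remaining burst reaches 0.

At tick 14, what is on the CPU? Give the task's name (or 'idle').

running at tick 14 = E

t=0: vr[A=0 E=0] → run A
t=1: vr[A=1024/1277 D=0 E=0] → run D
t=2: vr[A=1024/1277 D=256/205 E=0] → run E
t=3: vr[A=1024/1277 D=256/205 E=1024/423] → run A
t=4: vr[A=2048/1277 D=256/205 E=1024/423] → run D
t=5: vr[A=2048/1277 D=512/205 E=1024/423] → run A
t=6: vr[A=3072/1277 D=512/205 E=1024/423] → run A
t=7: vr[A=4096/1277 D=512/205 E=1024/423] → run E
t=8: vr[A=4096/1277 D=512/205 E=2048/423] → run D
t=9: vr[A=4096/1277 D=768/205 E=2048/423] → run A
t=10: vr[D=768/205 E=2048/423] → run D
t=11: vr[D=1024/205 E=2048/423] → run E
t=12: vr[D=1024/205 E=1024/141] → run D
t=13: vr[E=1024/141] → run E
t=14: vr[E=4096/423] → run E
t=15: vr[E=5120/423] → run E
t=16: (idle)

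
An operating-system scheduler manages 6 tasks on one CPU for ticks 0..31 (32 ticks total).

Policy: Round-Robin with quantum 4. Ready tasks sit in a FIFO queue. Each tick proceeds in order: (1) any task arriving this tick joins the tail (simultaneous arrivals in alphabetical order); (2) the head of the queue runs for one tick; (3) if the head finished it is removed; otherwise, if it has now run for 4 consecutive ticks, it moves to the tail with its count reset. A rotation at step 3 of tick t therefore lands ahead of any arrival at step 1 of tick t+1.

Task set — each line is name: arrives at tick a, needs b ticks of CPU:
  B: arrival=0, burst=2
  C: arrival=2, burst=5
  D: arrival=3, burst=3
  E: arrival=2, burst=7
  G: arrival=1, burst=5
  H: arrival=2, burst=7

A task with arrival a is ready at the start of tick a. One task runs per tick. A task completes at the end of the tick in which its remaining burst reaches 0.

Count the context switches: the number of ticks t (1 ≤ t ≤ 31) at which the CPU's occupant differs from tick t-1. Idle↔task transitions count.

t=0: queue=[B] q_used=0 → run B
t=1: queue=[B,G] q_used=1 → run B
t=2: queue=[G,C,E,H] q_used=0 → run G
t=3: queue=[G,C,E,H,D] q_used=1 → run G
t=4: queue=[G,C,E,H,D] q_used=2 → run G
t=5: queue=[G,C,E,H,D] q_used=3 → run G
t=6: queue=[C,E,H,D,G] q_used=0 → run C
t=7: queue=[C,E,H,D,G] q_used=1 → run C
t=8: queue=[C,E,H,D,G] q_used=2 → run C
t=9: queue=[C,E,H,D,G] q_used=3 → run C
t=10: queue=[E,H,D,G,C] q_used=0 → run E
t=11: queue=[E,H,D,G,C] q_used=1 → run E
t=12: queue=[E,H,D,G,C] q_used=2 → run E
t=13: queue=[E,H,D,G,C] q_used=3 → run E
t=14: queue=[H,D,G,C,E] q_used=0 → run H
t=15: queue=[H,D,G,C,E] q_used=1 → run H
t=16: queue=[H,D,G,C,E] q_used=2 → run H
t=17: queue=[H,D,G,C,E] q_used=3 → run H
t=18: queue=[D,G,C,E,H] q_used=0 → run D
t=19: queue=[D,G,C,E,H] q_used=1 → run D
t=20: queue=[D,G,C,E,H] q_used=2 → run D
t=21: queue=[G,C,E,H] q_used=0 → run G
t=22: queue=[C,E,H] q_used=0 → run C
t=23: queue=[E,H] q_used=0 → run E
t=24: queue=[E,H] q_used=1 → run E
t=25: queue=[E,H] q_used=2 → run E
t=26: queue=[H] q_used=0 → run H
t=27: queue=[H] q_used=1 → run H
t=28: queue=[H] q_used=2 → run H
t=29: (idle)
t=30: (idle)
t=31: (idle)

context switches = 10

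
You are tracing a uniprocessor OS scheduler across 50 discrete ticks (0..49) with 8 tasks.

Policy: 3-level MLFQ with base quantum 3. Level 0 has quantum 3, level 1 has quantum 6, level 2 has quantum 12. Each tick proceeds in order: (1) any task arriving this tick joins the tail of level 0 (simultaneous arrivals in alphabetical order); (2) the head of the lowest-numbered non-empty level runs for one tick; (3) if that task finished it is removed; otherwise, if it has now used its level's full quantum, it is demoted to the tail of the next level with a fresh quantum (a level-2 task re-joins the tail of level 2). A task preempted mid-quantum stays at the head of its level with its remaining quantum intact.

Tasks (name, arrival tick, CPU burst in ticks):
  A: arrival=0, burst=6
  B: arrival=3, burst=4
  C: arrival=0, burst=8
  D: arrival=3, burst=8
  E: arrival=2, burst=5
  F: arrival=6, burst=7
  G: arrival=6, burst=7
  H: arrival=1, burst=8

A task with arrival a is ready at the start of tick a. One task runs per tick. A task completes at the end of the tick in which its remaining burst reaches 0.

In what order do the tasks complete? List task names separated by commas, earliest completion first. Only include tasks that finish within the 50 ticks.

t=0: L0/L1/L2 = AC/-/- → run A
t=1: L0/L1/L2 = ACH/-/- → run A
t=2: L0/L1/L2 = ACHE/-/- → run A
t=3: L0/L1/L2 = CHEBD/A/- → run C
t=4: L0/L1/L2 = CHEBD/A/- → run C
t=5: L0/L1/L2 = CHEBD/A/- → run C
t=6: L0/L1/L2 = HEBDFG/AC/- → run H
t=7: L0/L1/L2 = HEBDFG/AC/- → run H
t=8: L0/L1/L2 = HEBDFG/AC/- → run H
t=9: L0/L1/L2 = EBDFG/ACH/- → run E
t=10: L0/L1/L2 = EBDFG/ACH/- → run E
t=11: L0/L1/L2 = EBDFG/ACH/- → run E
t=12: L0/L1/L2 = BDFG/ACHE/- → run B
t=13: L0/L1/L2 = BDFG/ACHE/- → run B
t=14: L0/L1/L2 = BDFG/ACHE/- → run B
t=15: L0/L1/L2 = DFG/ACHEB/- → run D
t=16: L0/L1/L2 = DFG/ACHEB/- → run D
t=17: L0/L1/L2 = DFG/ACHEB/- → run D
t=18: L0/L1/L2 = FG/ACHEBD/- → run F
t=19: L0/L1/L2 = FG/ACHEBD/- → run F
t=20: L0/L1/L2 = FG/ACHEBD/- → run F
t=21: L0/L1/L2 = G/ACHEBDF/- → run G
t=22: L0/L1/L2 = G/ACHEBDF/- → run G
t=23: L0/L1/L2 = G/ACHEBDF/- → run G
t=24: L0/L1/L2 = -/ACHEBDFG/- → run A
t=25: L0/L1/L2 = -/ACHEBDFG/- → run A
t=26: L0/L1/L2 = -/ACHEBDFG/- → run A
t=27: L0/L1/L2 = -/CHEBDFG/- → run C
t=28: L0/L1/L2 = -/CHEBDFG/- → run C
t=29: L0/L1/L2 = -/CHEBDFG/- → run C
t=30: L0/L1/L2 = -/CHEBDFG/- → run C
t=31: L0/L1/L2 = -/CHEBDFG/- → run C
t=32: L0/L1/L2 = -/HEBDFG/- → run H
t=33: L0/L1/L2 = -/HEBDFG/- → run H
t=34: L0/L1/L2 = -/HEBDFG/- → run H
t=35: L0/L1/L2 = -/HEBDFG/- → run H
t=36: L0/L1/L2 = -/HEBDFG/- → run H
t=37: L0/L1/L2 = -/EBDFG/- → run E
t=38: L0/L1/L2 = -/EBDFG/- → run E
t=39: L0/L1/L2 = -/BDFG/- → run B
t=40: L0/L1/L2 = -/DFG/- → run D
t=41: L0/L1/L2 = -/DFG/- → run D
t=42: L0/L1/L2 = -/DFG/- → run D
t=43: L0/L1/L2 = -/DFG/- → run D
t=44: L0/L1/L2 = -/DFG/- → run D
t=45: L0/L1/L2 = -/FG/- → run F
t=46: L0/L1/L2 = -/FG/- → run F
t=47: L0/L1/L2 = -/FG/- → run F
t=48: L0/L1/L2 = -/FG/- → run F
t=49: L0/L1/L2 = -/G/- → run G

completion order = A, C, H, E, B, D, F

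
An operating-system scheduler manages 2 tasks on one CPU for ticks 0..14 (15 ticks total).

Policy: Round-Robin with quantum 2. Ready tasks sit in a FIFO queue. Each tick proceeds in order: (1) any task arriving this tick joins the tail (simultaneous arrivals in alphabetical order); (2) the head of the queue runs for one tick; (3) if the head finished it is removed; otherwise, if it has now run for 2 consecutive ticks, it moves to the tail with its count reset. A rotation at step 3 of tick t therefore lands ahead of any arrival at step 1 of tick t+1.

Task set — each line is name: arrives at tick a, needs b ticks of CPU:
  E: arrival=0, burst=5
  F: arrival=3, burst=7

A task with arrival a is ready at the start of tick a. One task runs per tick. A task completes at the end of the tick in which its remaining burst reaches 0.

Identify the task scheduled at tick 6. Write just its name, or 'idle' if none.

t=0: queue=[E] q_used=0 → run E
t=1: queue=[E] q_used=1 → run E
t=2: queue=[E] q_used=0 → run E
t=3: queue=[E,F] q_used=1 → run E
t=4: queue=[F,E] q_used=0 → run F
t=5: queue=[F,E] q_used=1 → run F
t=6: queue=[E,F] q_used=0 → run E
t=7: queue=[F] q_used=0 → run F
t=8: queue=[F] q_used=1 → run F
t=9: queue=[F] q_used=0 → run F
t=10: queue=[F] q_used=1 → run F
t=11: queue=[F] q_used=0 → run F
t=12: (idle)
t=13: (idle)
t=14: (idle)

running at tick 6 = E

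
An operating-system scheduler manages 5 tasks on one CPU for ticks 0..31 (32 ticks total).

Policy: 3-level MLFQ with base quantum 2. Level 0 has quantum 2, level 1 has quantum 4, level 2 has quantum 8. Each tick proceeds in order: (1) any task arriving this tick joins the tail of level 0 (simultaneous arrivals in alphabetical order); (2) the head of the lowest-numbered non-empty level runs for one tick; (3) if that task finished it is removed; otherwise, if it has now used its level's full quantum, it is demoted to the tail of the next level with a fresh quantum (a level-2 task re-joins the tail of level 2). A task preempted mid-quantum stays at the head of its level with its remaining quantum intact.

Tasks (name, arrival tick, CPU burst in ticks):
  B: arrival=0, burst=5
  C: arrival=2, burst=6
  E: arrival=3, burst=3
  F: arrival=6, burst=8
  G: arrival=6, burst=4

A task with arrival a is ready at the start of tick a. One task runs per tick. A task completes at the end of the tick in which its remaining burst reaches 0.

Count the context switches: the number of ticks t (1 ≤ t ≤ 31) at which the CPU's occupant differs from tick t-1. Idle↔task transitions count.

context switches = 11

t=0: L0/L1/L2 = B/-/- → run B
t=1: L0/L1/L2 = B/-/- → run B
t=2: L0/L1/L2 = C/B/- → run C
t=3: L0/L1/L2 = CE/B/- → run C
t=4: L0/L1/L2 = E/BC/- → run E
t=5: L0/L1/L2 = E/BC/- → run E
t=6: L0/L1/L2 = FG/BCE/- → run F
t=7: L0/L1/L2 = FG/BCE/- → run F
t=8: L0/L1/L2 = G/BCEF/- → run G
t=9: L0/L1/L2 = G/BCEF/- → run G
t=10: L0/L1/L2 = -/BCEFG/- → run B
t=11: L0/L1/L2 = -/BCEFG/- → run B
t=12: L0/L1/L2 = -/BCEFG/- → run B
t=13: L0/L1/L2 = -/CEFG/- → run C
t=14: L0/L1/L2 = -/CEFG/- → run C
t=15: L0/L1/L2 = -/CEFG/- → run C
t=16: L0/L1/L2 = -/CEFG/- → run C
t=17: L0/L1/L2 = -/EFG/- → run E
t=18: L0/L1/L2 = -/FG/- → run F
t=19: L0/L1/L2 = -/FG/- → run F
t=20: L0/L1/L2 = -/FG/- → run F
t=21: L0/L1/L2 = -/FG/- → run F
t=22: L0/L1/L2 = -/G/F → run G
t=23: L0/L1/L2 = -/G/F → run G
t=24: L0/L1/L2 = -/-/F → run F
t=25: L0/L1/L2 = -/-/F → run F
t=26: (idle)
t=27: (idle)
t=28: (idle)
t=29: (idle)
t=30: (idle)
t=31: (idle)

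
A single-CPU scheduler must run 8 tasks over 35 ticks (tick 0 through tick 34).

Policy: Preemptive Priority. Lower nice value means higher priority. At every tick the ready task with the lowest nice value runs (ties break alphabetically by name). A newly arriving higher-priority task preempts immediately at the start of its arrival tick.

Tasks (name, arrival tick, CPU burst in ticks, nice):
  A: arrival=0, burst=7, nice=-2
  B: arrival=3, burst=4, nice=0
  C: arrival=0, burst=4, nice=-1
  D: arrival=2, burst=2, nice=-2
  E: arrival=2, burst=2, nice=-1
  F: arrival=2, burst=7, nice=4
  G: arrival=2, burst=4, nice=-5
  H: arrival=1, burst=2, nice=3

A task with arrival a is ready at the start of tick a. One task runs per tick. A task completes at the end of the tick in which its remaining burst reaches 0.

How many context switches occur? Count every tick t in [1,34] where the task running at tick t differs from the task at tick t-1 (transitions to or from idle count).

context switches = 9

t=0: ready={A,C} → run A
t=1: ready={A,C,H} → run A
t=2: ready={A,C,D,E,F,G,H} → run G
t=3: ready={A,B,C,D,E,F,G,H} → run G
t=4: ready={A,B,C,D,E,F,G,H} → run G
t=5: ready={A,B,C,D,E,F,G,H} → run G
t=6: ready={A,B,C,D,E,F,H} → run A
t=7: ready={A,B,C,D,E,F,H} → run A
t=8: ready={A,B,C,D,E,F,H} → run A
t=9: ready={A,B,C,D,E,F,H} → run A
t=10: ready={A,B,C,D,E,F,H} → run A
t=11: ready={B,C,D,E,F,H} → run D
t=12: ready={B,C,D,E,F,H} → run D
t=13: ready={B,C,E,F,H} → run C
t=14: ready={B,C,E,F,H} → run C
t=15: ready={B,C,E,F,H} → run C
t=16: ready={B,C,E,F,H} → run C
t=17: ready={B,E,F,H} → run E
t=18: ready={B,E,F,H} → run E
t=19: ready={B,F,H} → run B
t=20: ready={B,F,H} → run B
t=21: ready={B,F,H} → run B
t=22: ready={B,F,H} → run B
t=23: ready={F,H} → run H
t=24: ready={F,H} → run H
t=25: ready={F} → run F
t=26: ready={F} → run F
t=27: ready={F} → run F
t=28: ready={F} → run F
t=29: ready={F} → run F
t=30: ready={F} → run F
t=31: ready={F} → run F
t=32: (idle)
t=33: (idle)
t=34: (idle)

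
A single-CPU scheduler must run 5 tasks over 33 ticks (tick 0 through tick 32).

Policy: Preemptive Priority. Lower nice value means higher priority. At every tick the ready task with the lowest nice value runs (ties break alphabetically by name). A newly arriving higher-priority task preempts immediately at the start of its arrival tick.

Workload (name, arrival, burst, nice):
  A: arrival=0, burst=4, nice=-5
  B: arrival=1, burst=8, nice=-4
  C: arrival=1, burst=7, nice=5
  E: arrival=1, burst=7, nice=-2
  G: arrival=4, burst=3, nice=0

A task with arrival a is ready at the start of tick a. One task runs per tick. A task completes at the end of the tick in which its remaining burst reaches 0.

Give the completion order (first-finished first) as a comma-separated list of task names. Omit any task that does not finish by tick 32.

completion order = A, B, E, G, C

t=0: ready={A} → run A
t=1: ready={A,B,C,E} → run A
t=2: ready={A,B,C,E} → run A
t=3: ready={A,B,C,E} → run A
t=4: ready={B,C,E,G} → run B
t=5: ready={B,C,E,G} → run B
t=6: ready={B,C,E,G} → run B
t=7: ready={B,C,E,G} → run B
t=8: ready={B,C,E,G} → run B
t=9: ready={B,C,E,G} → run B
t=10: ready={B,C,E,G} → run B
t=11: ready={B,C,E,G} → run B
t=12: ready={C,E,G} → run E
t=13: ready={C,E,G} → run E
t=14: ready={C,E,G} → run E
t=15: ready={C,E,G} → run E
t=16: ready={C,E,G} → run E
t=17: ready={C,E,G} → run E
t=18: ready={C,E,G} → run E
t=19: ready={C,G} → run G
t=20: ready={C,G} → run G
t=21: ready={C,G} → run G
t=22: ready={C} → run C
t=23: ready={C} → run C
t=24: ready={C} → run C
t=25: ready={C} → run C
t=26: ready={C} → run C
t=27: ready={C} → run C
t=28: ready={C} → run C
t=29: (idle)
t=30: (idle)
t=31: (idle)
t=32: (idle)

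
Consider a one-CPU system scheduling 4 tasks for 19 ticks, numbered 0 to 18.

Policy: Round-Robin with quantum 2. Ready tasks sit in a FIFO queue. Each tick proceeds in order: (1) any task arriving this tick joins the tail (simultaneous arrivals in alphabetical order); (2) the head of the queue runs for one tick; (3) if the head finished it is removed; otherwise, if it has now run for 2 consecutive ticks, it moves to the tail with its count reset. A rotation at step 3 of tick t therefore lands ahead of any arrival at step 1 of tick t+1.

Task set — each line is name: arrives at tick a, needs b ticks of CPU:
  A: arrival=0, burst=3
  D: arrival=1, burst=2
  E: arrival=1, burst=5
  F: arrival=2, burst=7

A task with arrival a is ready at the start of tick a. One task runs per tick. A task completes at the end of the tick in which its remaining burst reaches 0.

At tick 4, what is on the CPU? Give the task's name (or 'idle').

running at tick 4 = E

t=0: queue=[A] q_used=0 → run A
t=1: queue=[A,D,E] q_used=1 → run A
t=2: queue=[D,E,A,F] q_used=0 → run D
t=3: queue=[D,E,A,F] q_used=1 → run D
t=4: queue=[E,A,F] q_used=0 → run E
t=5: queue=[E,A,F] q_used=1 → run E
t=6: queue=[A,F,E] q_used=0 → run A
t=7: queue=[F,E] q_used=0 → run F
t=8: queue=[F,E] q_used=1 → run F
t=9: queue=[E,F] q_used=0 → run E
t=10: queue=[E,F] q_used=1 → run E
t=11: queue=[F,E] q_used=0 → run F
t=12: queue=[F,E] q_used=1 → run F
t=13: queue=[E,F] q_used=0 → run E
t=14: queue=[F] q_used=0 → run F
t=15: queue=[F] q_used=1 → run F
t=16: queue=[F] q_used=0 → run F
t=17: (idle)
t=18: (idle)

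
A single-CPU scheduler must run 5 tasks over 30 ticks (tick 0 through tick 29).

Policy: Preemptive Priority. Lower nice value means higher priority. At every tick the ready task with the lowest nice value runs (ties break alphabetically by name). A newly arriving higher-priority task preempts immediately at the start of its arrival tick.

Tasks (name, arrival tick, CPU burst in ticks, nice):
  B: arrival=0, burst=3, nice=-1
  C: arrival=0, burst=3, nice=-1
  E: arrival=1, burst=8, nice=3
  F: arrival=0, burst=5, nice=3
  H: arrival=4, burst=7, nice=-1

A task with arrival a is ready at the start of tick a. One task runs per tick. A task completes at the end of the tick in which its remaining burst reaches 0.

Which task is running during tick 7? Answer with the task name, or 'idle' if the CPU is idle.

t=0: ready={B,C,F} → run B
t=1: ready={B,C,E,F} → run B
t=2: ready={B,C,E,F} → run B
t=3: ready={C,E,F} → run C
t=4: ready={C,E,F,H} → run C
t=5: ready={C,E,F,H} → run C
t=6: ready={E,F,H} → run H
t=7: ready={E,F,H} → run H
t=8: ready={E,F,H} → run H
t=9: ready={E,F,H} → run H
t=10: ready={E,F,H} → run H
t=11: ready={E,F,H} → run H
t=12: ready={E,F,H} → run H
t=13: ready={E,F} → run E
t=14: ready={E,F} → run E
t=15: ready={E,F} → run E
t=16: ready={E,F} → run E
t=17: ready={E,F} → run E
t=18: ready={E,F} → run E
t=19: ready={E,F} → run E
t=20: ready={E,F} → run E
t=21: ready={F} → run F
t=22: ready={F} → run F
t=23: ready={F} → run F
t=24: ready={F} → run F
t=25: ready={F} → run F
t=26: (idle)
t=27: (idle)
t=28: (idle)
t=29: (idle)

running at tick 7 = H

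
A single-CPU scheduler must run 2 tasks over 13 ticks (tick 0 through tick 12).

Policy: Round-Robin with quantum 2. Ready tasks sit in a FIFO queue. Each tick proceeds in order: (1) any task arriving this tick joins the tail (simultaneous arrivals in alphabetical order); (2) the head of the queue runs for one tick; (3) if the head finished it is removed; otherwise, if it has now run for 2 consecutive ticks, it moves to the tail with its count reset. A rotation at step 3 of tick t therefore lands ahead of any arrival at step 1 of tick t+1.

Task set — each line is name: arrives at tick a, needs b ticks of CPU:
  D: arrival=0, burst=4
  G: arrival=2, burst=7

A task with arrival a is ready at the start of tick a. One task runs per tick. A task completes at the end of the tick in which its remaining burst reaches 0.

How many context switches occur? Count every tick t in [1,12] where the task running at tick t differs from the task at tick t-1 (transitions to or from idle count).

context switches = 2

t=0: queue=[D] q_used=0 → run D
t=1: queue=[D] q_used=1 → run D
t=2: queue=[D,G] q_used=0 → run D
t=3: queue=[D,G] q_used=1 → run D
t=4: queue=[G] q_used=0 → run G
t=5: queue=[G] q_used=1 → run G
t=6: queue=[G] q_used=0 → run G
t=7: queue=[G] q_used=1 → run G
t=8: queue=[G] q_used=0 → run G
t=9: queue=[G] q_used=1 → run G
t=10: queue=[G] q_used=0 → run G
t=11: (idle)
t=12: (idle)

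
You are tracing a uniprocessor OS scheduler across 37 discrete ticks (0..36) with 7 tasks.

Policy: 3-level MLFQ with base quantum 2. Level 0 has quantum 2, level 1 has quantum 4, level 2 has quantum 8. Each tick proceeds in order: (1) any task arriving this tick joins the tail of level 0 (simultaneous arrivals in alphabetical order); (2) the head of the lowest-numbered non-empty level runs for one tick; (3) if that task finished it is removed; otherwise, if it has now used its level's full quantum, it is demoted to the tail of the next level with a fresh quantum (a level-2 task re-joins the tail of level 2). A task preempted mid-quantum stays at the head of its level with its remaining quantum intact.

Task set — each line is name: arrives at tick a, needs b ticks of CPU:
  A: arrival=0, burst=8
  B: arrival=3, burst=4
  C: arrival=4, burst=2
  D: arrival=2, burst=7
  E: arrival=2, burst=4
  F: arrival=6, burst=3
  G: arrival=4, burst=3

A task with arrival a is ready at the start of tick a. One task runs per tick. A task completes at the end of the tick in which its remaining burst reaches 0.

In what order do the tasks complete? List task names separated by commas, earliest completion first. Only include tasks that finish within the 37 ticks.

t=0: L0/L1/L2 = A/-/- → run A
t=1: L0/L1/L2 = A/-/- → run A
t=2: L0/L1/L2 = DE/A/- → run D
t=3: L0/L1/L2 = DEB/A/- → run D
t=4: L0/L1/L2 = EBCG/AD/- → run E
t=5: L0/L1/L2 = EBCG/AD/- → run E
t=6: L0/L1/L2 = BCGF/ADE/- → run B
t=7: L0/L1/L2 = BCGF/ADE/- → run B
t=8: L0/L1/L2 = CGF/ADEB/- → run C
t=9: L0/L1/L2 = CGF/ADEB/- → run C
t=10: L0/L1/L2 = GF/ADEB/- → run G
t=11: L0/L1/L2 = GF/ADEB/- → run G
t=12: L0/L1/L2 = F/ADEBG/- → run F
t=13: L0/L1/L2 = F/ADEBG/- → run F
t=14: L0/L1/L2 = -/ADEBGF/- → run A
t=15: L0/L1/L2 = -/ADEBGF/- → run A
t=16: L0/L1/L2 = -/ADEBGF/- → run A
t=17: L0/L1/L2 = -/ADEBGF/- → run A
t=18: L0/L1/L2 = -/DEBGF/A → run D
t=19: L0/L1/L2 = -/DEBGF/A → run D
t=20: L0/L1/L2 = -/DEBGF/A → run D
t=21: L0/L1/L2 = -/DEBGF/A → run D
t=22: L0/L1/L2 = -/EBGF/AD → run E
t=23: L0/L1/L2 = -/EBGF/AD → run E
t=24: L0/L1/L2 = -/BGF/AD → run B
t=25: L0/L1/L2 = -/BGF/AD → run B
t=26: L0/L1/L2 = -/GF/AD → run G
t=27: L0/L1/L2 = -/F/AD → run F
t=28: L0/L1/L2 = -/-/AD → run A
t=29: L0/L1/L2 = -/-/AD → run A
t=30: L0/L1/L2 = -/-/D → run D
t=31: (idle)
t=32: (idle)
t=33: (idle)
t=34: (idle)
t=35: (idle)
t=36: (idle)

completion order = C, E, B, G, F, A, D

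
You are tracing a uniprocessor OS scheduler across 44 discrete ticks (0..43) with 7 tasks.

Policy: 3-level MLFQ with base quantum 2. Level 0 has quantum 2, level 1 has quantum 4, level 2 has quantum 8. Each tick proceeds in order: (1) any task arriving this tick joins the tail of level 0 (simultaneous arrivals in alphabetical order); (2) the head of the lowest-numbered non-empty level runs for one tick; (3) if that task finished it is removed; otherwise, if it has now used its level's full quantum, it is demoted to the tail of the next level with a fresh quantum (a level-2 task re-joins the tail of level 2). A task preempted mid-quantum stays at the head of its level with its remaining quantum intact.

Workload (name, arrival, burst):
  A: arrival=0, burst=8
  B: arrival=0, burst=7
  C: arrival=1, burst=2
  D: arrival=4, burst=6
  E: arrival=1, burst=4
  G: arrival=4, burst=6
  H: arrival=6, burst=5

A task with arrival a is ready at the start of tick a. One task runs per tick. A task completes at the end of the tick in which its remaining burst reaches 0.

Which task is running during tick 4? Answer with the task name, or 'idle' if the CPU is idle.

t=0: L0/L1/L2 = AB/-/- → run A
t=1: L0/L1/L2 = ABCE/-/- → run A
t=2: L0/L1/L2 = BCE/A/- → run B
t=3: L0/L1/L2 = BCE/A/- → run B
t=4: L0/L1/L2 = CEDG/AB/- → run C
t=5: L0/L1/L2 = CEDG/AB/- → run C
t=6: L0/L1/L2 = EDGH/AB/- → run E
t=7: L0/L1/L2 = EDGH/AB/- → run E
t=8: L0/L1/L2 = DGH/ABE/- → run D
t=9: L0/L1/L2 = DGH/ABE/- → run D
t=10: L0/L1/L2 = GH/ABED/- → run G
t=11: L0/L1/L2 = GH/ABED/- → run G
t=12: L0/L1/L2 = H/ABEDG/- → run H
t=13: L0/L1/L2 = H/ABEDG/- → run H
t=14: L0/L1/L2 = -/ABEDGH/- → run A
t=15: L0/L1/L2 = -/ABEDGH/- → run A
t=16: L0/L1/L2 = -/ABEDGH/- → run A
t=17: L0/L1/L2 = -/ABEDGH/- → run A
t=18: L0/L1/L2 = -/BEDGH/A → run B
t=19: L0/L1/L2 = -/BEDGH/A → run B
t=20: L0/L1/L2 = -/BEDGH/A → run B
t=21: L0/L1/L2 = -/BEDGH/A → run B
t=22: L0/L1/L2 = -/EDGH/AB → run E
t=23: L0/L1/L2 = -/EDGH/AB → run E
t=24: L0/L1/L2 = -/DGH/AB → run D
t=25: L0/L1/L2 = -/DGH/AB → run D
t=26: L0/L1/L2 = -/DGH/AB → run D
t=27: L0/L1/L2 = -/DGH/AB → run D
t=28: L0/L1/L2 = -/GH/AB → run G
t=29: L0/L1/L2 = -/GH/AB → run G
t=30: L0/L1/L2 = -/GH/AB → run G
t=31: L0/L1/L2 = -/GH/AB → run G
t=32: L0/L1/L2 = -/H/AB → run H
t=33: L0/L1/L2 = -/H/AB → run H
t=34: L0/L1/L2 = -/H/AB → run H
t=35: L0/L1/L2 = -/-/AB → run A
t=36: L0/L1/L2 = -/-/AB → run A
t=37: L0/L1/L2 = -/-/B → run B
t=38: (idle)
t=39: (idle)
t=40: (idle)
t=41: (idle)
t=42: (idle)
t=43: (idle)

running at tick 4 = C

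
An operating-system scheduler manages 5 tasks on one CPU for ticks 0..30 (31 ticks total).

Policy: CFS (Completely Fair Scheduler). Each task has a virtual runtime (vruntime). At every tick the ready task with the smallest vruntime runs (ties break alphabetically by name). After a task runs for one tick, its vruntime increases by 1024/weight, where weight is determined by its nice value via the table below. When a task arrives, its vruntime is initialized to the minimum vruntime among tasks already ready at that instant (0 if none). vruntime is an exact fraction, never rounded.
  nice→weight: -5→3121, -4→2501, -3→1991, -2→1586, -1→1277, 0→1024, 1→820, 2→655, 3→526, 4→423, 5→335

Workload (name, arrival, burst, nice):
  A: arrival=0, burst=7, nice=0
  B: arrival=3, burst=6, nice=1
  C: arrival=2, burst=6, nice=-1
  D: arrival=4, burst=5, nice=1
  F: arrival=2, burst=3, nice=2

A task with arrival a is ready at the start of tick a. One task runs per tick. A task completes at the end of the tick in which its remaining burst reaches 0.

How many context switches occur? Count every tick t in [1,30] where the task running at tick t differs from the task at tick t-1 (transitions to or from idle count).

context switches = 25

t=0: vr[A=0] → run A
t=1: vr[A=1] → run A
t=2: vr[A=2 C=2 F=2] → run A
t=3: vr[A=3 B=2 C=2 F=2] → run B
t=4: vr[A=3 B=666/205 C=2 D=2 F=2] → run C
t=5: vr[A=3 B=666/205 C=3578/1277 D=2 F=2] → run D
t=6: vr[A=3 B=666/205 C=3578/1277 D=666/205 F=2] → run F
t=7: vr[A=3 B=666/205 C=3578/1277 D=666/205 F=2334/655] → run C
t=8: vr[A=3 B=666/205 C=4602/1277 D=666/205 F=2334/655] → run A
t=9: vr[A=4 B=666/205 C=4602/1277 D=666/205 F=2334/655] → run B
t=10: vr[A=4 B=922/205 C=4602/1277 D=666/205 F=2334/655] → run D
t=11: vr[A=4 B=922/205 C=4602/1277 D=922/205 F=2334/655] → run F
t=12: vr[A=4 B=922/205 C=4602/1277 D=922/205 F=3358/655] → run C
t=13: vr[A=4 B=922/205 C=5626/1277 D=922/205 F=3358/655] → run A
t=14: vr[A=5 B=922/205 C=5626/1277 D=922/205 F=3358/655] → run C
t=15: vr[A=5 B=922/205 C=6650/1277 D=922/205 F=3358/655] → run B
t=16: vr[A=5 B=1178/205 C=6650/1277 D=922/205 F=3358/655] → run D
t=17: vr[A=5 B=1178/205 C=6650/1277 D=1178/205 F=3358/655] → run A
t=18: vr[A=6 B=1178/205 C=6650/1277 D=1178/205 F=3358/655] → run F
t=19: vr[A=6 B=1178/205 C=6650/1277 D=1178/205] → run C
t=20: vr[A=6 B=1178/205 C=7674/1277 D=1178/205] → run B
t=21: vr[A=6 B=1434/205 C=7674/1277 D=1178/205] → run D
t=22: vr[A=6 B=1434/205 C=7674/1277 D=1434/205] → run A
t=23: vr[B=1434/205 C=7674/1277 D=1434/205] → run C
t=24: vr[B=1434/205 D=1434/205] → run B
t=25: vr[B=338/41 D=1434/205] → run D
t=26: vr[B=338/41] → run B
t=27: (idle)
t=28: (idle)
t=29: (idle)
t=30: (idle)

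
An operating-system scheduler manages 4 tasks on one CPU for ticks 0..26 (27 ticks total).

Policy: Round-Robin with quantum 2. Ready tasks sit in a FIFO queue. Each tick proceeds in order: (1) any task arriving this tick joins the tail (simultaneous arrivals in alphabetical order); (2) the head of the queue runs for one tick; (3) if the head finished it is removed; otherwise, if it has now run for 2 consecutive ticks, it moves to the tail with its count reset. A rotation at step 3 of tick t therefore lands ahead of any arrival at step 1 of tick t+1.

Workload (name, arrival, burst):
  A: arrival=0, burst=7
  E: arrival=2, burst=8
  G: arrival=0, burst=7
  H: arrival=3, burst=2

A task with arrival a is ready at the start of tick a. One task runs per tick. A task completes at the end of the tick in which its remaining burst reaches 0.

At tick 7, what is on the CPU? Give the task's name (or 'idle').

running at tick 7 = E

t=0: queue=[A,G] q_used=0 → run A
t=1: queue=[A,G] q_used=1 → run A
t=2: queue=[G,A,E] q_used=0 → run G
t=3: queue=[G,A,E,H] q_used=1 → run G
t=4: queue=[A,E,H,G] q_used=0 → run A
t=5: queue=[A,E,H,G] q_used=1 → run A
t=6: queue=[E,H,G,A] q_used=0 → run E
t=7: queue=[E,H,G,A] q_used=1 → run E
t=8: queue=[H,G,A,E] q_used=0 → run H
t=9: queue=[H,G,A,E] q_used=1 → run H
t=10: queue=[G,A,E] q_used=0 → run G
t=11: queue=[G,A,E] q_used=1 → run G
t=12: queue=[A,E,G] q_used=0 → run A
t=13: queue=[A,E,G] q_used=1 → run A
t=14: queue=[E,G,A] q_used=0 → run E
t=15: queue=[E,G,A] q_used=1 → run E
t=16: queue=[G,A,E] q_used=0 → run G
t=17: queue=[G,A,E] q_used=1 → run G
t=18: queue=[A,E,G] q_used=0 → run A
t=19: queue=[E,G] q_used=0 → run E
t=20: queue=[E,G] q_used=1 → run E
t=21: queue=[G,E] q_used=0 → run G
t=22: queue=[E] q_used=0 → run E
t=23: queue=[E] q_used=1 → run E
t=24: (idle)
t=25: (idle)
t=26: (idle)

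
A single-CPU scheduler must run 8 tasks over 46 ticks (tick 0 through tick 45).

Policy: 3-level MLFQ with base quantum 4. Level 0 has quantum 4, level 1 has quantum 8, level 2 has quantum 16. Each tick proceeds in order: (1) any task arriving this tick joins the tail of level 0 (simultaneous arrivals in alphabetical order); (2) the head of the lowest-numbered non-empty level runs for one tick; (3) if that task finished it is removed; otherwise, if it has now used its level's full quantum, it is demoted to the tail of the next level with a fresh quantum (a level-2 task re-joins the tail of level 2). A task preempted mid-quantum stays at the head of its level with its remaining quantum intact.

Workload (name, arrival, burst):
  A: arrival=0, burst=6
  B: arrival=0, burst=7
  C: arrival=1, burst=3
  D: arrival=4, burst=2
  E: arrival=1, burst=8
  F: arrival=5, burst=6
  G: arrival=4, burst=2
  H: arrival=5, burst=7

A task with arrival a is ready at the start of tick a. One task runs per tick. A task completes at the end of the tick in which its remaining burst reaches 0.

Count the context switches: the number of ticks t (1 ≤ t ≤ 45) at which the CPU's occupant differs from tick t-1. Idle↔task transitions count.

context switches = 13

t=0: L0/L1/L2 = AB/-/- → run A
t=1: L0/L1/L2 = ABCE/-/- → run A
t=2: L0/L1/L2 = ABCE/-/- → run A
t=3: L0/L1/L2 = ABCE/-/- → run A
t=4: L0/L1/L2 = BCEDG/A/- → run B
t=5: L0/L1/L2 = BCEDGFH/A/- → run B
t=6: L0/L1/L2 = BCEDGFH/A/- → run B
t=7: L0/L1/L2 = BCEDGFH/A/- → run B
t=8: L0/L1/L2 = CEDGFH/AB/- → run C
t=9: L0/L1/L2 = CEDGFH/AB/- → run C
t=10: L0/L1/L2 = CEDGFH/AB/- → run C
t=11: L0/L1/L2 = EDGFH/AB/- → run E
t=12: L0/L1/L2 = EDGFH/AB/- → run E
t=13: L0/L1/L2 = EDGFH/AB/- → run E
t=14: L0/L1/L2 = EDGFH/AB/- → run E
t=15: L0/L1/L2 = DGFH/ABE/- → run D
t=16: L0/L1/L2 = DGFH/ABE/- → run D
t=17: L0/L1/L2 = GFH/ABE/- → run G
t=18: L0/L1/L2 = GFH/ABE/- → run G
t=19: L0/L1/L2 = FH/ABE/- → run F
t=20: L0/L1/L2 = FH/ABE/- → run F
t=21: L0/L1/L2 = FH/ABE/- → run F
t=22: L0/L1/L2 = FH/ABE/- → run F
t=23: L0/L1/L2 = H/ABEF/- → run H
t=24: L0/L1/L2 = H/ABEF/- → run H
t=25: L0/L1/L2 = H/ABEF/- → run H
t=26: L0/L1/L2 = H/ABEF/- → run H
t=27: L0/L1/L2 = -/ABEFH/- → run A
t=28: L0/L1/L2 = -/ABEFH/- → run A
t=29: L0/L1/L2 = -/BEFH/- → run B
t=30: L0/L1/L2 = -/BEFH/- → run B
t=31: L0/L1/L2 = -/BEFH/- → run B
t=32: L0/L1/L2 = -/EFH/- → run E
t=33: L0/L1/L2 = -/EFH/- → run E
t=34: L0/L1/L2 = -/EFH/- → run E
t=35: L0/L1/L2 = -/EFH/- → run E
t=36: L0/L1/L2 = -/FH/- → run F
t=37: L0/L1/L2 = -/FH/- → run F
t=38: L0/L1/L2 = -/H/- → run H
t=39: L0/L1/L2 = -/H/- → run H
t=40: L0/L1/L2 = -/H/- → run H
t=41: (idle)
t=42: (idle)
t=43: (idle)
t=44: (idle)
t=45: (idle)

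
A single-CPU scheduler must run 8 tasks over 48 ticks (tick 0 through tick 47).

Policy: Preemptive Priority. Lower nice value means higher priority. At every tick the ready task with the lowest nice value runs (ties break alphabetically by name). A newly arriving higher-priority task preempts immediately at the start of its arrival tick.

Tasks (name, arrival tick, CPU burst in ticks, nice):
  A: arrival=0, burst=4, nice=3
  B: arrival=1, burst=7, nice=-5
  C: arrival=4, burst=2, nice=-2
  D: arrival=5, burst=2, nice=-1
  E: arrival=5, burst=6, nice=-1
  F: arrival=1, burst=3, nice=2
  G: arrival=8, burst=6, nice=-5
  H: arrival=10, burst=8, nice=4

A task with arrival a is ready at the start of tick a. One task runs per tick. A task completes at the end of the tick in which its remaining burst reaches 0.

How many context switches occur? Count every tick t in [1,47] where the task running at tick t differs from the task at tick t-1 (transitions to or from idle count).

t=0: ready={A} → run A
t=1: ready={A,B,F} → run B
t=2: ready={A,B,F} → run B
t=3: ready={A,B,F} → run B
t=4: ready={A,B,C,F} → run B
t=5: ready={A,B,C,D,E,F} → run B
t=6: ready={A,B,C,D,E,F} → run B
t=7: ready={A,B,C,D,E,F} → run B
t=8: ready={A,C,D,E,F,G} → run G
t=9: ready={A,C,D,E,F,G} → run G
t=10: ready={A,C,D,E,F,G,H} → run G
t=11: ready={A,C,D,E,F,G,H} → run G
t=12: ready={A,C,D,E,F,G,H} → run G
t=13: ready={A,C,D,E,F,G,H} → run G
t=14: ready={A,C,D,E,F,H} → run C
t=15: ready={A,C,D,E,F,H} → run C
t=16: ready={A,D,E,F,H} → run D
t=17: ready={A,D,E,F,H} → run D
t=18: ready={A,E,F,H} → run E
t=19: ready={A,E,F,H} → run E
t=20: ready={A,E,F,H} → run E
t=21: ready={A,E,F,H} → run E
t=22: ready={A,E,F,H} → run E
t=23: ready={A,E,F,H} → run E
t=24: ready={A,F,H} → run F
t=25: ready={A,F,H} → run F
t=26: ready={A,F,H} → run F
t=27: ready={A,H} → run A
t=28: ready={A,H} → run A
t=29: ready={A,H} → run A
t=30: ready={H} → run H
t=31: ready={H} → run H
t=32: ready={H} → run H
t=33: ready={H} → run H
t=34: ready={H} → run H
t=35: ready={H} → run H
t=36: ready={H} → run H
t=37: ready={H} → run H
t=38: (idle)
t=39: (idle)
t=40: (idle)
t=41: (idle)
t=42: (idle)
t=43: (idle)
t=44: (idle)
t=45: (idle)
t=46: (idle)
t=47: (idle)

context switches = 9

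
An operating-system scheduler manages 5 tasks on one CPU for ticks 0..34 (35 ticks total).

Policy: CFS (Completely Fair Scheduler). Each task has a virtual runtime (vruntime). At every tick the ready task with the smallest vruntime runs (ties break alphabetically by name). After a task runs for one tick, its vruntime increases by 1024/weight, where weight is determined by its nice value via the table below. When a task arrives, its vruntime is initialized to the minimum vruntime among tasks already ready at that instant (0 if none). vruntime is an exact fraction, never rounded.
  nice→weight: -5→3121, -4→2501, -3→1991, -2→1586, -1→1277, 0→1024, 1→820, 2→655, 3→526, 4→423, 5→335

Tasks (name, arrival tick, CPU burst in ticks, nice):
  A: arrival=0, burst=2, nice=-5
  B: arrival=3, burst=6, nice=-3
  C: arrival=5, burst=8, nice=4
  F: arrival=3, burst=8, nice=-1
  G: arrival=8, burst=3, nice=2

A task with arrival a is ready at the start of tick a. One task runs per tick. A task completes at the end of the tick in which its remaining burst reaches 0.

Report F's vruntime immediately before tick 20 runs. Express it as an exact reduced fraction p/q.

t=0: vr[A=0] → run A
t=1: vr[A=1024/3121] → run A
t=2: (idle)
t=3: vr[B=0 F=0] → run B
t=4: vr[B=1024/1991 F=0] → run F
t=5: vr[B=1024/1991 C=1024/1991 F=1024/1277] → run B
t=6: vr[B=2048/1991 C=1024/1991 F=1024/1277] → run C
t=7: vr[B=2048/1991 C=2471936/842193 F=1024/1277] → run F
t=8: vr[B=2048/1991 C=2471936/842193 F=2048/1277 G=2048/1991] → run B
t=9: vr[B=3072/1991 C=2471936/842193 F=2048/1277 G=2048/1991] → run G
t=10: vr[B=3072/1991 C=2471936/842193 F=2048/1277 G=3380224/1304105] → run B
t=11: vr[B=4096/1991 C=2471936/842193 F=2048/1277 G=3380224/1304105] → run F
t=12: vr[B=4096/1991 C=2471936/842193 F=3072/1277 G=3380224/1304105] → run B
t=13: vr[B=5120/1991 C=2471936/842193 F=3072/1277 G=3380224/1304105] → run F
t=14: vr[B=5120/1991 C=2471936/842193 F=4096/1277 G=3380224/1304105] → run B
t=15: vr[C=2471936/842193 F=4096/1277 G=3380224/1304105] → run G
t=16: vr[C=2471936/842193 F=4096/1277 G=5419008/1304105] → run C
t=17: vr[C=4510720/842193 F=4096/1277 G=5419008/1304105] → run F
t=18: vr[C=4510720/842193 F=5120/1277 G=5419008/1304105] → run F
t=19: vr[C=4510720/842193 F=6144/1277 G=5419008/1304105] → run G
t=20: vr[C=4510720/842193 F=6144/1277] → run F
t=21: vr[C=4510720/842193 F=7168/1277] → run C
t=22: vr[C=2183168/280731 F=7168/1277] → run F
t=23: vr[C=2183168/280731] → run C
t=24: vr[C=8588288/842193] → run C
t=25: vr[C=10627072/842193] → run C
t=26: vr[C=4221952/280731] → run C
t=27: vr[C=14704640/842193] → run C
t=28: (idle)
t=29: (idle)
t=30: (idle)
t=31: (idle)
t=32: (idle)
t=33: (idle)
t=34: (idle)

vruntime(F, start of tick 20) = 6144/1277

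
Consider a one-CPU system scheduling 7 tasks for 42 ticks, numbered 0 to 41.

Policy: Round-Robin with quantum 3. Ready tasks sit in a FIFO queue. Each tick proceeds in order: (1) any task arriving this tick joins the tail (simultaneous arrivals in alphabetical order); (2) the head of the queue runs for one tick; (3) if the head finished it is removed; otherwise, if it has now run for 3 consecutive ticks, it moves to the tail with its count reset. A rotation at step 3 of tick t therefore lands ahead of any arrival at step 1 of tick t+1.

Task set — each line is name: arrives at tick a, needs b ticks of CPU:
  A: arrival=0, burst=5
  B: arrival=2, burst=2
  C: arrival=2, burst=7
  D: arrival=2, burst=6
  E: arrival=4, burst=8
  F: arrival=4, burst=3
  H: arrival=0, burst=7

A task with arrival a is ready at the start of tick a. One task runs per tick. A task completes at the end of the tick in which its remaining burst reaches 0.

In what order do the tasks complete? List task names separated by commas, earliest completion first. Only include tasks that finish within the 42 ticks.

t=0: queue=[A,H] q_used=0 → run A
t=1: queue=[A,H] q_used=1 → run A
t=2: queue=[A,H,B,C,D] q_used=2 → run A
t=3: queue=[H,B,C,D,A] q_used=0 → run H
t=4: queue=[H,B,C,D,A,E,F] q_used=1 → run H
t=5: queue=[H,B,C,D,A,E,F] q_used=2 → run H
t=6: queue=[B,C,D,A,E,F,H] q_used=0 → run B
t=7: queue=[B,C,D,A,E,F,H] q_used=1 → run B
t=8: queue=[C,D,A,E,F,H] q_used=0 → run C
t=9: queue=[C,D,A,E,F,H] q_used=1 → run C
t=10: queue=[C,D,A,E,F,H] q_used=2 → run C
t=11: queue=[D,A,E,F,H,C] q_used=0 → run D
t=12: queue=[D,A,E,F,H,C] q_used=1 → run D
t=13: queue=[D,A,E,F,H,C] q_used=2 → run D
t=14: queue=[A,E,F,H,C,D] q_used=0 → run A
t=15: queue=[A,E,F,H,C,D] q_used=1 → run A
t=16: queue=[E,F,H,C,D] q_used=0 → run E
t=17: queue=[E,F,H,C,D] q_used=1 → run E
t=18: queue=[E,F,H,C,D] q_used=2 → run E
t=19: queue=[F,H,C,D,E] q_used=0 → run F
t=20: queue=[F,H,C,D,E] q_used=1 → run F
t=21: queue=[F,H,C,D,E] q_used=2 → run F
t=22: queue=[H,C,D,E] q_used=0 → run H
t=23: queue=[H,C,D,E] q_used=1 → run H
t=24: queue=[H,C,D,E] q_used=2 → run H
t=25: queue=[C,D,E,H] q_used=0 → run C
t=26: queue=[C,D,E,H] q_used=1 → run C
t=27: queue=[C,D,E,H] q_used=2 → run C
t=28: queue=[D,E,H,C] q_used=0 → run D
t=29: queue=[D,E,H,C] q_used=1 → run D
t=30: queue=[D,E,H,C] q_used=2 → run D
t=31: queue=[E,H,C] q_used=0 → run E
t=32: queue=[E,H,C] q_used=1 → run E
t=33: queue=[E,H,C] q_used=2 → run E
t=34: queue=[H,C,E] q_used=0 → run H
t=35: queue=[C,E] q_used=0 → run C
t=36: queue=[E] q_used=0 → run E
t=37: queue=[E] q_used=1 → run E
t=38: (idle)
t=39: (idle)
t=40: (idle)
t=41: (idle)

completion order = B, A, F, D, H, C, E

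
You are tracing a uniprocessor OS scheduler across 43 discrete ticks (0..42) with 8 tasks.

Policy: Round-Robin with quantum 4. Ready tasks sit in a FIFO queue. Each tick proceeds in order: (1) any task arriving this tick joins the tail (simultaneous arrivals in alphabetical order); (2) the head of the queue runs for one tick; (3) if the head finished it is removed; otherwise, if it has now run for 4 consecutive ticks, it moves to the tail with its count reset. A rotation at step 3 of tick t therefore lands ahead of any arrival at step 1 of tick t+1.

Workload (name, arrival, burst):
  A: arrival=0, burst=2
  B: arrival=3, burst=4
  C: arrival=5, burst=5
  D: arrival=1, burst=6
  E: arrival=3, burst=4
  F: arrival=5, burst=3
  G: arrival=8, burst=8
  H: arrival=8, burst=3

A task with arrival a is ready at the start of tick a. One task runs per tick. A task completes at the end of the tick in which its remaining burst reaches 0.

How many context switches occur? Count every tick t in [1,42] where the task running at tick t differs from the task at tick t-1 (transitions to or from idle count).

t=0: queue=[A] q_used=0 → run A
t=1: queue=[A,D] q_used=1 → run A
t=2: queue=[D] q_used=0 → run D
t=3: queue=[D,B,E] q_used=1 → run D
t=4: queue=[D,B,E] q_used=2 → run D
t=5: queue=[D,B,E,C,F] q_used=3 → run D
t=6: queue=[B,E,C,F,D] q_used=0 → run B
t=7: queue=[B,E,C,F,D] q_used=1 → run B
t=8: queue=[B,E,C,F,D,G,H] q_used=2 → run B
t=9: queue=[B,E,C,F,D,G,H] q_used=3 → run B
t=10: queue=[E,C,F,D,G,H] q_used=0 → run E
t=11: queue=[E,C,F,D,G,H] q_used=1 → run E
t=12: queue=[E,C,F,D,G,H] q_used=2 → run E
t=13: queue=[E,C,F,D,G,H] q_used=3 → run E
t=14: queue=[C,F,D,G,H] q_used=0 → run C
t=15: queue=[C,F,D,G,H] q_used=1 → run C
t=16: queue=[C,F,D,G,H] q_used=2 → run C
t=17: queue=[C,F,D,G,H] q_used=3 → run C
t=18: queue=[F,D,G,H,C] q_used=0 → run F
t=19: queue=[F,D,G,H,C] q_used=1 → run F
t=20: queue=[F,D,G,H,C] q_used=2 → run F
t=21: queue=[D,G,H,C] q_used=0 → run D
t=22: queue=[D,G,H,C] q_used=1 → run D
t=23: queue=[G,H,C] q_used=0 → run G
t=24: queue=[G,H,C] q_used=1 → run G
t=25: queue=[G,H,C] q_used=2 → run G
t=26: queue=[G,H,C] q_used=3 → run G
t=27: queue=[H,C,G] q_used=0 → run H
t=28: queue=[H,C,G] q_used=1 → run H
t=29: queue=[H,C,G] q_used=2 → run H
t=30: queue=[C,G] q_used=0 → run C
t=31: queue=[G] q_used=0 → run G
t=32: queue=[G] q_used=1 → run G
t=33: queue=[G] q_used=2 → run G
t=34: queue=[G] q_used=3 → run G
t=35: (idle)
t=36: (idle)
t=37: (idle)
t=38: (idle)
t=39: (idle)
t=40: (idle)
t=41: (idle)
t=42: (idle)

context switches = 11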